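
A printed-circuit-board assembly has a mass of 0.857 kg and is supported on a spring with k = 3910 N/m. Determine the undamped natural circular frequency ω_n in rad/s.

ω_n = √(k/m) = √(3910/0.857) = √4562 = 67.55 rad/s.

67.5 rad/s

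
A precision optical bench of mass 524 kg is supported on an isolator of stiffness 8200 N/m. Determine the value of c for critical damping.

4150 N·s/m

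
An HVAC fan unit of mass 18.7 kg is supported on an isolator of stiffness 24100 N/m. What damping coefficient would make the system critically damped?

c_c = 2√(k·m) = 2√(24100 × 18.7) = 2 × 671.3 = 1343 N·s/m.

1340 N·s/m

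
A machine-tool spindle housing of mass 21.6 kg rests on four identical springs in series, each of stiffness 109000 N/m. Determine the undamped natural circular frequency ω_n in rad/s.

Series springs: 1/k_eq = 4/109000, so k_eq = 109000/4 = 27250 N/m.
ω_n = √(k_eq/m) = √(27250/21.6) = √1262 = 35.52 rad/s.

35.5 rad/s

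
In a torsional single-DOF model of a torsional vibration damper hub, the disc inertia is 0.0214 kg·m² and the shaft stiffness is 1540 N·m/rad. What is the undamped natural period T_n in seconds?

0.0234 s

ω_n = √(k_t/J) = √(1540/0.0214) = √71960 = 268.3 rad/s.
T_n = 2π/ω_n = 6.283/268.3 = 0.02342 s.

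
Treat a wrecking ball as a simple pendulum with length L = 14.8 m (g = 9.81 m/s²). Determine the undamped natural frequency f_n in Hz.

For a simple pendulum ω_n = √(g/L) = √(9.81/14.8) = √0.6628 = 0.8141 rad/s.
f_n = ω_n/(2π) = 0.8141/6.283 = 0.1296 Hz.

0.130 Hz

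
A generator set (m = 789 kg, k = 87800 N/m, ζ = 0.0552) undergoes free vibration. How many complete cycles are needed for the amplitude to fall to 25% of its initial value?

Logarithmic decrement δ = 2πζ/√(1 − ζ²) = 2π × 0.05520/√(1 − 0.00305) = 0.3474.
x_n/x₀ = e^(−nδ) ≤ 0.25; take ln: n ≥ ln(1/0.25)/δ = 1.386/0.3474 = 3.991.
So 4 complete cycles are required.

4 cycles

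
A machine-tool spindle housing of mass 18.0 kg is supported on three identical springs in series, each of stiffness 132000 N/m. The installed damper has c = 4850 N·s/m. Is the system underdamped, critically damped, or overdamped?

overdamped

Series springs: 1/k_eq = 3/132000, so k_eq = 132000/3 = 44000 N/m.
c_c = 2√(k_eq·m) = 1780 N·s/m; ζ = c/c_c = 4850/1780 = 2.72.
Since ζ > 1 the system is overdamped.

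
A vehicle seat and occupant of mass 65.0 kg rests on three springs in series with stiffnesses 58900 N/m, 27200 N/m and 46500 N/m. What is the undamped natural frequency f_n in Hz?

2.28 Hz

Series springs: 1/k_eq = 1/58900 + 1/27200 + 1/46500 = 7.525×10^-5, so k_eq = 13290 N/m.
ω_n = √(k_eq/m) = √(13290/65.0) = √204.5 = 14.30 rad/s.
f_n = ω_n/(2π) = 14.30/6.283 = 2.276 Hz.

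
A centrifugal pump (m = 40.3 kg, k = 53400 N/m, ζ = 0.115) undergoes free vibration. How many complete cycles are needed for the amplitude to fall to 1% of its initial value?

Logarithmic decrement δ = 2πζ/√(1 − ζ²) = 2π × 0.1150/√(1 − 0.0132) = 0.7274.
x_n/x₀ = e^(−nδ) ≤ 0.01; take ln: n ≥ ln(1/0.01)/δ = 4.605/0.7274 = 6.331.
So 7 complete cycles are required.

7 cycles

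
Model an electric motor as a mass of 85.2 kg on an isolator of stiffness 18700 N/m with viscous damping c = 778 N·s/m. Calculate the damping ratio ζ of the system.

0.308

ω_n = √(k/m) = √(18700/85.2) = 14.81 rad/s.
Critical damping c_c = 2√(k·m) = 2√(18700 × 85.2) = 2524 N·s/m, so ζ = c/c_c = 778/2524 = 0.3082.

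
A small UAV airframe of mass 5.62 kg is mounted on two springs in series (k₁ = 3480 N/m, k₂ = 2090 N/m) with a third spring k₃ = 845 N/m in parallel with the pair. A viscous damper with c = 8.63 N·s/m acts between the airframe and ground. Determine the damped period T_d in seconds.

0.321 s

Series pair: k_s = k₁k₂/(k₁+k₂) = (3480)(2090)/(3480 + 2090) = 1306 N/m. In parallel with k₃: k_eq = 1306 + 845 = 2151 N/m.
ω_n = √(k_eq/m) = √(2151/5.62) = 19.56 rad/s.
Critical damping c_c = 2√(k_eq·m) = 2√(2151 × 5.62) = 219.9 N·s/m, so ζ = c/c_c = 8.63/219.9 = 0.03925.
ω_d = ω_n√(1 − ζ²) = 19.56 × √(1 − 0.00154) = 19.55 rad/s.
T_d = 2π/ω_d = 0.3214 s.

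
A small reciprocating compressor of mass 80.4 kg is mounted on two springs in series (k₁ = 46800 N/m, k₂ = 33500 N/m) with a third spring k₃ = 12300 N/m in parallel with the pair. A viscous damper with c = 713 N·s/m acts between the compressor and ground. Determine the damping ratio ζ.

0.223

Series pair: k_s = k₁k₂/(k₁+k₂) = (46800)(33500)/(46800 + 33500) = 19520 N/m. In parallel with k₃: k_eq = 19520 + 12300 = 31820 N/m.
ω_n = √(k_eq/m) = √(31820/80.4) = 19.90 rad/s.
Critical damping c_c = 2√(k_eq·m) = 2√(31820 × 80.4) = 3199 N·s/m, so ζ = c/c_c = 713/3199 = 0.2229.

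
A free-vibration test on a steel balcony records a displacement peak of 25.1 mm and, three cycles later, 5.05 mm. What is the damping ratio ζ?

0.0848

Logarithmic decrement δ = (1/n)·ln(x₀/x_n) = (1/3)·ln(25.1/5.05) = (1/3)·ln(4.970) = 0.5345.
ζ = δ/√(4π² + δ²) = 0.5345/√(39.48 + 0.286) = 0.5345/6.306 = 0.08476.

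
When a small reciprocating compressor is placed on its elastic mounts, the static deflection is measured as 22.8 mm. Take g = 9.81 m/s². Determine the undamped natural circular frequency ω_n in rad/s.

20.7 rad/s

ω_n = √(g/δ_st) = √(9.81/0.0228) = √430.3 = 20.74 rad/s.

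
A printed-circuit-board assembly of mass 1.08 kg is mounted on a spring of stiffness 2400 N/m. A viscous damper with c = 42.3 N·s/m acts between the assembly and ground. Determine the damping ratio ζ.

ω_n = √(k/m) = √(2400/1.08) = 47.14 rad/s.
Critical damping c_c = 2√(k·m) = 2√(2400 × 1.08) = 101.8 N·s/m, so ζ = c/c_c = 42.3/101.8 = 0.4154.

0.415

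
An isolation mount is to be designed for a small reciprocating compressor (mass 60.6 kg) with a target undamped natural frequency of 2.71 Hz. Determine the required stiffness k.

17600 N/m

ω_n = 2πf_n = 2π × 2.71 = 17.03 rad/s.
k = m·ω_n² = 60.6 × 17.03² = 60.6 × 289.9 = 17570 N/m.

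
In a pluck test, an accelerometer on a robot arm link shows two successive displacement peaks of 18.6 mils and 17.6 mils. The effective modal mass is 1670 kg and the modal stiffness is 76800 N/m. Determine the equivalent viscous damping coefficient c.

Logarithmic decrement δ = (1/n)·ln(x₀/x_n) = (1/1)·ln(18.6/17.6) = (1/1)·ln(1.057) = 0.05526.
ζ = δ/√(4π² + δ²) = 0.05526/√(39.48 + 0.00305) = 0.05526/6.283 = 0.008795.
c = ζ · 2√(km) = 0.008795 × 2√(76800 × 1670) = 0.008795 × 22650 = 199.2 N·s/m.

199 N·s/m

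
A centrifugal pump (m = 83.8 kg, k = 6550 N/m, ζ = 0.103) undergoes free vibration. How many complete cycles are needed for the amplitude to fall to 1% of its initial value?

8 cycles

Logarithmic decrement δ = 2πζ/√(1 − ζ²) = 2π × 0.1030/√(1 − 0.0106) = 0.6506.
x_n/x₀ = e^(−nδ) ≤ 0.01; take ln: n ≥ ln(1/0.01)/δ = 4.605/0.6506 = 7.078.
So 8 complete cycles are required.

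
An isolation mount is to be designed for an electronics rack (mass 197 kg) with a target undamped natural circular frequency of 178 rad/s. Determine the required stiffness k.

6240000 N/m

k = m·ω_n² = 197 × 178.0² = 197 × 31680 = 6242000 N/m.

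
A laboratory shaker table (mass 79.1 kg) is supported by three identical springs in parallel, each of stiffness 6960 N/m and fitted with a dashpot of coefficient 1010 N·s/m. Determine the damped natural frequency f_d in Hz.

Parallel springs add: k_eq = 3 × 6960 = 20880 N/m.
ω_n = √(k_eq/m) = √(20880/79.1) = 16.25 rad/s.
Critical damping c_c = 2√(k_eq·m) = 2√(20880 × 79.1) = 2570 N·s/m, so ζ = c/c_c = 1010/2570 = 0.3930.
ω_d = ω_n√(1 − ζ²) = 16.25 × √(1 − 0.154) = 14.94 rad/s.
f_d = ω_d/(2π) = 2.378 Hz.

2.38 Hz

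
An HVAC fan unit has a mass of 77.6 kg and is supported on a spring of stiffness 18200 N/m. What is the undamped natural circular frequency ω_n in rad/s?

ω_n = √(k/m) = √(18200/77.6) = √234.5 = 15.31 rad/s.

15.3 rad/s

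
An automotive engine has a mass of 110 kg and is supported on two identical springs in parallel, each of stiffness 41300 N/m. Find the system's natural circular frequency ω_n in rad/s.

Parallel springs add: k_eq = 2 × 41300 = 82600 N/m.
ω_n = √(k_eq/m) = √(82600/110) = √750.9 = 27.40 rad/s.

27.4 rad/s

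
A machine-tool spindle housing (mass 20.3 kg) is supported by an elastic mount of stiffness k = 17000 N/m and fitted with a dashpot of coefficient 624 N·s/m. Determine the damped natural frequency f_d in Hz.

ω_n = √(k/m) = √(17000/20.3) = 28.94 rad/s.
Critical damping c_c = 2√(k·m) = 2√(17000 × 20.3) = 1175 N·s/m, so ζ = c/c_c = 624/1175 = 0.5311.
ω_d = ω_n√(1 − ζ²) = 28.94 × √(1 − 0.282) = 24.52 rad/s.
f_d = ω_d/(2π) = 3.902 Hz.

3.90 Hz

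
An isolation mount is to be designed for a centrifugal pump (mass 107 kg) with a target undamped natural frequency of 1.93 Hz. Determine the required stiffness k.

ω_n = 2πf_n = 2π × 1.93 = 12.13 rad/s.
k = m·ω_n² = 107 × 12.13² = 107 × 147.1 = 15730 N/m.

15700 N/m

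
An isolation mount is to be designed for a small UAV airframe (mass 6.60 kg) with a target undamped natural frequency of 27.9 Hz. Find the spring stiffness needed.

203000 N/m

ω_n = 2πf_n = 2π × 27.9 = 175.3 rad/s.
k = m·ω_n² = 6.60 × 175.3² = 6.60 × 30730 = 202800 N/m.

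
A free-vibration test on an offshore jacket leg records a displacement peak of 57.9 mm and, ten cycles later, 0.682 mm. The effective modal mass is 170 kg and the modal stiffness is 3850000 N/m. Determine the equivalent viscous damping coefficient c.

3610 N·s/m

Logarithmic decrement δ = (1/n)·ln(x₀/x_n) = (1/10)·ln(57.9/0.682) = (1/10)·ln(84.90) = 0.4441.
ζ = δ/√(4π² + δ²) = 0.4441/√(39.48 + 0.197) = 0.4441/6.299 = 0.07051.
c = ζ · 2√(km) = 0.07051 × 2√(3850000 × 170) = 0.07051 × 51170 = 3608 N·s/m.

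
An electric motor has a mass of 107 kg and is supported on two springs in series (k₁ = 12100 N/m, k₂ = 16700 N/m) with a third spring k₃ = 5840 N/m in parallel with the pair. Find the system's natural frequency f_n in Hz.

1.74 Hz

Series pair: k_s = k₁k₂/(k₁+k₂) = (12100)(16700)/(12100 + 16700) = 7016 N/m. In parallel with k₃: k_eq = 7016 + 5840 = 12860 N/m.
ω_n = √(k_eq/m) = √(12860/107) = √120.2 = 10.96 rad/s.
f_n = ω_n/(2π) = 10.96/6.283 = 1.745 Hz.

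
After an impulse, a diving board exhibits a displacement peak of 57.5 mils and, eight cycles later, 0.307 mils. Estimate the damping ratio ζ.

0.104

Logarithmic decrement δ = (1/n)·ln(x₀/x_n) = (1/8)·ln(57.5/0.307) = (1/8)·ln(187.3) = 0.6541.
ζ = δ/√(4π² + δ²) = 0.6541/√(39.48 + 0.428) = 0.6541/6.317 = 0.1035.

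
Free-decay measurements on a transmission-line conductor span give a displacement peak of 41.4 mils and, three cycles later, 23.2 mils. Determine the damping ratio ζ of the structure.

0.0307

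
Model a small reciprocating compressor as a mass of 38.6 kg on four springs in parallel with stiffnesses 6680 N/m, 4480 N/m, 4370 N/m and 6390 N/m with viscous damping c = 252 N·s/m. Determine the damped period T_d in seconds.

Parallel springs add: k_eq = 6680 + 4480 + 4370 + 6390 = 21920 N/m.
ω_n = √(k_eq/m) = √(21920/38.6) = 23.83 rad/s.
Critical damping c_c = 2√(k_eq·m) = 2√(21920 × 38.6) = 1840 N·s/m, so ζ = c/c_c = 252/1840 = 0.1370.
ω_d = ω_n√(1 − ζ²) = 23.83 × √(1 − 0.0188) = 23.61 rad/s.
T_d = 2π/ω_d = 0.2662 s.

0.266 s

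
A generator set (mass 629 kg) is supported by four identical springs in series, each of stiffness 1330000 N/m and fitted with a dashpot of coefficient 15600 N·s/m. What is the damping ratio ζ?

Series springs: 1/k_eq = 4/1330000, so k_eq = 1330000/4 = 332500 N/m.
ω_n = √(k_eq/m) = √(332500/629) = 22.99 rad/s.
Critical damping c_c = 2√(k_eq·m) = 2√(332500 × 629) = 28920 N·s/m, so ζ = c/c_c = 15600/28920 = 0.5394.

0.539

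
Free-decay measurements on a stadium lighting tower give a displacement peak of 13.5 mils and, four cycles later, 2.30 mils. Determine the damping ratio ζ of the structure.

Logarithmic decrement δ = (1/n)·ln(x₀/x_n) = (1/4)·ln(13.5/2.30) = (1/4)·ln(5.870) = 0.4424.
ζ = δ/√(4π² + δ²) = 0.4424/√(39.48 + 0.196) = 0.4424/6.299 = 0.07024.

0.0702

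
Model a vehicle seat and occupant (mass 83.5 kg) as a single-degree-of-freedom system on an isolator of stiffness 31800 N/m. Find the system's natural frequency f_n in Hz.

3.11 Hz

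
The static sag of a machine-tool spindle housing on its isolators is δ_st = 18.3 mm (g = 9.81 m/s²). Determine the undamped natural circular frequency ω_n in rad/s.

23.2 rad/s

ω_n = √(g/δ_st) = √(9.81/0.0183) = √536.1 = 23.15 rad/s.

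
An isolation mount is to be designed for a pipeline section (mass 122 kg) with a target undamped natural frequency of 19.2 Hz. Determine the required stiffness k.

1780000 N/m

ω_n = 2πf_n = 2π × 19.2 = 120.6 rad/s.
k = m·ω_n² = 122 × 120.6² = 122 × 14550 = 1776000 N/m.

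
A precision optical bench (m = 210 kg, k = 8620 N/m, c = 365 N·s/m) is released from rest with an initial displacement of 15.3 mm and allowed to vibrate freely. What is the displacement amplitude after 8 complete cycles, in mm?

0.0157 mm

ζ = c/(2√(km)) = 365/(2√(8620 × 210)) = 365/2691 = 0.1356.
Logarithmic decrement δ = 2πζ/√(1 − ζ²) = 2π × 0.1356/√(1 − 0.0184) = 0.8602.
After n cycles, x_n/x₀ = e^(−nδ), so x_8 = 15.3 × e^(−8 × 0.8602) = 15.3 × 0.001026 = 0.01570 mm.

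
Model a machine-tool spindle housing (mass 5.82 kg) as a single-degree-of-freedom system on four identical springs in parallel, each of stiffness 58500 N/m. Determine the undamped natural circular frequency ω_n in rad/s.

Parallel springs add: k_eq = 4 × 58500 = 234000 N/m.
ω_n = √(k_eq/m) = √(234000/5.82) = √40210 = 200.5 rad/s.

201 rad/s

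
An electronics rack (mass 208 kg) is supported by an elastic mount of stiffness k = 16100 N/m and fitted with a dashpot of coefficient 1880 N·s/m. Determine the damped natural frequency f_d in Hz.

ω_n = √(k/m) = √(16100/208) = 8.798 rad/s.
Critical damping c_c = 2√(k·m) = 2√(16100 × 208) = 3660 N·s/m, so ζ = c/c_c = 1880/3660 = 0.5137.
ω_d = ω_n√(1 − ζ²) = 8.798 × √(1 − 0.264) = 7.549 rad/s.
f_d = ω_d/(2π) = 1.201 Hz.

1.20 Hz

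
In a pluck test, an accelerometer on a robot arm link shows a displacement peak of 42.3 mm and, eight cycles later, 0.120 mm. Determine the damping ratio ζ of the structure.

0.116

Logarithmic decrement δ = (1/n)·ln(x₀/x_n) = (1/8)·ln(42.3/0.120) = (1/8)·ln(352.5) = 0.7331.
ζ = δ/√(4π² + δ²) = 0.7331/√(39.48 + 0.537) = 0.7331/6.326 = 0.1159.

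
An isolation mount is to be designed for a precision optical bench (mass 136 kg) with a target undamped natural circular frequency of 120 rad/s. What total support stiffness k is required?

1960000 N/m

k = m·ω_n² = 136 × 120.0² = 136 × 14400 = 1958000 N/m.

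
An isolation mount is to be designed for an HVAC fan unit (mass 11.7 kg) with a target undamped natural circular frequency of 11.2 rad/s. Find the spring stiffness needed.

k = m·ω_n² = 11.7 × 11.20² = 11.7 × 125.4 = 1468 N/m.

1470 N/m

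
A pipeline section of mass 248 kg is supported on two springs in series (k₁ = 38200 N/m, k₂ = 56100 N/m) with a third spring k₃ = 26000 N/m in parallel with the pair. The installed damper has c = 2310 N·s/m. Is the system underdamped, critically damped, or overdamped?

Series pair: k_s = k₁k₂/(k₁+k₂) = (38200)(56100)/(38200 + 56100) = 22730 N/m. In parallel with k₃: k_eq = 22730 + 26000 = 48730 N/m.
c_c = 2√(k_eq·m) = 6952 N·s/m; ζ = c/c_c = 2310/6952 = 0.332.
Since ζ < 1 the system is underdamped.

underdamped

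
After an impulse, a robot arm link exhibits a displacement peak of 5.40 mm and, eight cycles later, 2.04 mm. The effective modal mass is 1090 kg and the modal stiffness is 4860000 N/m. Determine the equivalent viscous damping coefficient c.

Logarithmic decrement δ = (1/n)·ln(x₀/x_n) = (1/8)·ln(5.40/2.04) = (1/8)·ln(2.647) = 0.1217.
ζ = δ/√(4π² + δ²) = 0.1217/√(39.48 + 0.0148) = 0.1217/6.284 = 0.01936.
c = ζ · 2√(km) = 0.01936 × 2√(4860000 × 1090) = 0.01936 × 145600 = 2819 N·s/m.

2820 N·s/m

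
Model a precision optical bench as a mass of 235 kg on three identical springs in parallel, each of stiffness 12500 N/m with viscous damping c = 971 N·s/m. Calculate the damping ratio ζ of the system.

Parallel springs add: k_eq = 3 × 12500 = 37500 N/m.
ω_n = √(k_eq/m) = √(37500/235) = 12.63 rad/s.
Critical damping c_c = 2√(k_eq·m) = 2√(37500 × 235) = 5937 N·s/m, so ζ = c/c_c = 971/5937 = 0.1635.

0.164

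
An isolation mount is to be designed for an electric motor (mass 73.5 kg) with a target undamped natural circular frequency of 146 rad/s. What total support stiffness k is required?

1570000 N/m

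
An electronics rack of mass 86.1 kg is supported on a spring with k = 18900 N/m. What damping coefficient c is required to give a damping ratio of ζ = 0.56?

1430 N·s/m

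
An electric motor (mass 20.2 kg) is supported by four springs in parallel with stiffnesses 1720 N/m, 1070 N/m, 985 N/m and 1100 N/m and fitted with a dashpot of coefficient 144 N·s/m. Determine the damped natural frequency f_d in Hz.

Parallel springs add: k_eq = 1720 + 1070 + 985 + 1100 = 4875 N/m.
ω_n = √(k_eq/m) = √(4875/20.2) = 15.54 rad/s.
Critical damping c_c = 2√(k_eq·m) = 2√(4875 × 20.2) = 627.6 N·s/m, so ζ = c/c_c = 144/627.6 = 0.2294.
ω_d = ω_n√(1 − ζ²) = 15.54 × √(1 − 0.0526) = 15.12 rad/s.
f_d = ω_d/(2π) = 2.407 Hz.

2.41 Hz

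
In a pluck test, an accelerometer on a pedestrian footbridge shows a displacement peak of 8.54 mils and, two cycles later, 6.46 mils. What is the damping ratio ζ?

0.0222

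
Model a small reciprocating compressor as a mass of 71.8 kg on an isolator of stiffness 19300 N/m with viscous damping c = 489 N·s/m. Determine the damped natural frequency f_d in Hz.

ω_n = √(k/m) = √(19300/71.8) = 16.40 rad/s.
Critical damping c_c = 2√(k·m) = 2√(19300 × 71.8) = 2354 N·s/m, so ζ = c/c_c = 489/2354 = 0.2077.
ω_d = ω_n√(1 − ζ²) = 16.40 × √(1 − 0.0431) = 16.04 rad/s.
f_d = ω_d/(2π) = 2.552 Hz.

2.55 Hz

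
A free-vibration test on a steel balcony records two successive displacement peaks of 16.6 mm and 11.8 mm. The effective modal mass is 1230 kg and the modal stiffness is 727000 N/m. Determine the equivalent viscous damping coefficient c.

Logarithmic decrement δ = (1/n)·ln(x₀/x_n) = (1/1)·ln(16.6/11.8) = (1/1)·ln(1.407) = 0.3413.
ζ = δ/√(4π² + δ²) = 0.3413/√(39.48 + 0.116) = 0.3413/6.292 = 0.05424.
c = ζ · 2√(km) = 0.05424 × 2√(727000 × 1230) = 0.05424 × 59810 = 3244 N·s/m.

3240 N·s/m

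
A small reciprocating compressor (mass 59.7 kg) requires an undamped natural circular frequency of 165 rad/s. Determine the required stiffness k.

k = m·ω_n² = 59.7 × 165.0² = 59.7 × 27220 = 1625000 N/m.

1630000 N/m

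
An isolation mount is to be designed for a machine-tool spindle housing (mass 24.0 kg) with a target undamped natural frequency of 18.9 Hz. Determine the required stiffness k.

ω_n = 2πf_n = 2π × 18.9 = 118.8 rad/s.
k = m·ω_n² = 24.0 × 118.8² = 24.0 × 14100 = 338500 N/m.

338000 N/m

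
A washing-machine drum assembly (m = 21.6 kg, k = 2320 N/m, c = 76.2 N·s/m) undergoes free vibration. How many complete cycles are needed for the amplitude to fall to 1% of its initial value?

ζ = c/(2√(km)) = 76.2/(2√(2320 × 21.6)) = 76.2/447.7 = 0.1702.
Logarithmic decrement δ = 2πζ/√(1 − ζ²) = 2π × 0.1702/√(1 − 0.0290) = 1.085.
x_n/x₀ = e^(−nδ) ≤ 0.01; take ln: n ≥ ln(1/0.01)/δ = 4.605/1.085 = 4.244.
So 5 complete cycles are required.

5 cycles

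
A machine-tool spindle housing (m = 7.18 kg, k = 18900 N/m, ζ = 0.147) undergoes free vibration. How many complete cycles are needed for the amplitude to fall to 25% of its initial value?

2 cycles

Logarithmic decrement δ = 2πζ/√(1 − ζ²) = 2π × 0.1470/√(1 − 0.0216) = 0.9338.
x_n/x₀ = e^(−nδ) ≤ 0.25; take ln: n ≥ ln(1/0.25)/δ = 1.386/0.9338 = 1.485.
So 2 complete cycles are required.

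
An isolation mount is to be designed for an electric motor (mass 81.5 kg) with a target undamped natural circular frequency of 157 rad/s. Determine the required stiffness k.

k = m·ω_n² = 81.5 × 157.0² = 81.5 × 24650 = 2009000 N/m.

2010000 N/m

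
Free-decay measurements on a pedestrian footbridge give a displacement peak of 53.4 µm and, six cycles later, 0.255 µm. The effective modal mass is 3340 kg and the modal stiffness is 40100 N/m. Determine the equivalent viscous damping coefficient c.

3250 N·s/m

Logarithmic decrement δ = (1/n)·ln(x₀/x_n) = (1/6)·ln(53.4/0.255) = (1/6)·ln(209.4) = 0.8907.
ζ = δ/√(4π² + δ²) = 0.8907/√(39.48 + 0.793) = 0.8907/6.346 = 0.1404.
c = ζ · 2√(km) = 0.1404 × 2√(40100 × 3340) = 0.1404 × 23150 = 3249 N·s/m.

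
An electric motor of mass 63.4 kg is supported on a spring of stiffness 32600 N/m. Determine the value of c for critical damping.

2880 N·s/m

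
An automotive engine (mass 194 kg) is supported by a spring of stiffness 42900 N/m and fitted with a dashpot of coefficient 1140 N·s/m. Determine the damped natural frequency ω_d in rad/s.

ω_n = √(k/m) = √(42900/194) = 14.87 rad/s.
Critical damping c_c = 2√(k·m) = 2√(42900 × 194) = 5770 N·s/m, so ζ = c/c_c = 1140/5770 = 0.1976.
ω_d = ω_n√(1 − ζ²) = 14.87 × √(1 − 0.0390) = 14.58 rad/s.

14.6 rad/s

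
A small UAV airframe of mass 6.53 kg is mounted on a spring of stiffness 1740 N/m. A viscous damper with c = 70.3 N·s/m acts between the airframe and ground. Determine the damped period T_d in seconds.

ω_n = √(k/m) = √(1740/6.53) = 16.32 rad/s.
Critical damping c_c = 2√(k·m) = 2√(1740 × 6.53) = 213.2 N·s/m, so ζ = c/c_c = 70.3/213.2 = 0.3298.
ω_d = ω_n√(1 − ζ²) = 16.32 × √(1 − 0.109) = 15.41 rad/s.
T_d = 2π/ω_d = 0.4077 s.

0.408 s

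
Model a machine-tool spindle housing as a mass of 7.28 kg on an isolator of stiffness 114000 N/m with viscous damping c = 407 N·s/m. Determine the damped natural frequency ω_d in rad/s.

122 rad/s

ω_n = √(k/m) = √(114000/7.28) = 125.1 rad/s.
Critical damping c_c = 2√(k·m) = 2√(114000 × 7.28) = 1822 N·s/m, so ζ = c/c_c = 407/1822 = 0.2234.
ω_d = ω_n√(1 − ζ²) = 125.1 × √(1 − 0.0499) = 122.0 rad/s.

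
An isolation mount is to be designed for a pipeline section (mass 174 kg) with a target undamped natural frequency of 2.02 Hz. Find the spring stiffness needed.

28000 N/m

ω_n = 2πf_n = 2π × 2.02 = 12.69 rad/s.
k = m·ω_n² = 174 × 12.69² = 174 × 161.1 = 28030 N/m.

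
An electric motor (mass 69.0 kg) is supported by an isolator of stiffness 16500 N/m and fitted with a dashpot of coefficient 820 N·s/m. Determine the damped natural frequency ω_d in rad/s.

ω_n = √(k/m) = √(16500/69.0) = 15.46 rad/s.
Critical damping c_c = 2√(k·m) = 2√(16500 × 69.0) = 2134 N·s/m, so ζ = c/c_c = 820/2134 = 0.3843.
ω_d = ω_n√(1 − ζ²) = 15.46 × √(1 − 0.148) = 14.28 rad/s.

14.3 rad/s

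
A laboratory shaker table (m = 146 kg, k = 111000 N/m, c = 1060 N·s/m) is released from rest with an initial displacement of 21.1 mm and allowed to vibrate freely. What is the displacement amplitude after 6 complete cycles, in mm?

0.141 mm

ζ = c/(2√(km)) = 1060/(2√(111000 × 146)) = 1060/8051 = 0.1317.
Logarithmic decrement δ = 2πζ/√(1 − ζ²) = 2π × 0.1317/√(1 − 0.0173) = 0.8345.
After n cycles, x_n/x₀ = e^(−nδ), so x_6 = 21.1 × e^(−6 × 0.8345) = 21.1 × 0.006692 = 0.1412 mm.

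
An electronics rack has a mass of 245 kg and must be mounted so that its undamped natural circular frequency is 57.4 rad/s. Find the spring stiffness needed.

k = m·ω_n² = 245 × 57.40² = 245 × 3295 = 807200 N/m.

807000 N/m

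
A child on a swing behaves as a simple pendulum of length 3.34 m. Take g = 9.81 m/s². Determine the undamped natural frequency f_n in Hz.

For a simple pendulum ω_n = √(g/L) = √(9.81/3.34) = √2.937 = 1.714 rad/s.
f_n = ω_n/(2π) = 1.714/6.283 = 0.2728 Hz.

0.273 Hz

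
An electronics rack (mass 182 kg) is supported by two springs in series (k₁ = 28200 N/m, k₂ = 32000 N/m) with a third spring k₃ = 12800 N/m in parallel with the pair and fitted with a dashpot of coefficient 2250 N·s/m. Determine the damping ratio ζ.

0.500

Series pair: k_s = k₁k₂/(k₁+k₂) = (28200)(32000)/(28200 + 32000) = 14990 N/m. In parallel with k₃: k_eq = 14990 + 12800 = 27790 N/m.
ω_n = √(k_eq/m) = √(27790/182) = 12.36 rad/s.
Critical damping c_c = 2√(k_eq·m) = 2√(27790 × 182) = 4498 N·s/m, so ζ = c/c_c = 2250/4498 = 0.5002.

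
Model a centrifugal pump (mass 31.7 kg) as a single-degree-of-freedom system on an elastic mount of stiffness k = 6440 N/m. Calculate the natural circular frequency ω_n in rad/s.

14.3 rad/s

ω_n = √(k/m) = √(6440/31.7) = √203.2 = 14.25 rad/s.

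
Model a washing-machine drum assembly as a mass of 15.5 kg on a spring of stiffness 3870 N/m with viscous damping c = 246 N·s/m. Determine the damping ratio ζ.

0.502

ω_n = √(k/m) = √(3870/15.5) = 15.80 rad/s.
Critical damping c_c = 2√(k·m) = 2√(3870 × 15.5) = 489.8 N·s/m, so ζ = c/c_c = 246/489.8 = 0.5022.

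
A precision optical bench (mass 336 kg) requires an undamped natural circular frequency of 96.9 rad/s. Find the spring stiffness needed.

k = m·ω_n² = 336 × 96.90² = 336 × 9390 = 3155000 N/m.

3150000 N/m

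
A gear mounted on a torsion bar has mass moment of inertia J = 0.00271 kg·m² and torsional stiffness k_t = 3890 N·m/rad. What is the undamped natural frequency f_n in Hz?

191 Hz

ω_n = √(k_t/J) = √(3890/0.00271) = √1435000 = 1198 rad/s.
f_n = ω_n/(2π) = 1198/6.283 = 190.7 Hz.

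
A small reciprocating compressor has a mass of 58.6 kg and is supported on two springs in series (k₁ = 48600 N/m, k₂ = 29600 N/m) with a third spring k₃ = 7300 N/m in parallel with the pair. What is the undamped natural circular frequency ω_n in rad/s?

20.9 rad/s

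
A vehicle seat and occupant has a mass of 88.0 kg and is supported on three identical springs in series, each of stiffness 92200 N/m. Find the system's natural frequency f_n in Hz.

Series springs: 1/k_eq = 3/92200, so k_eq = 92200/3 = 30730 N/m.
ω_n = √(k_eq/m) = √(30730/88.0) = √349.2 = 18.69 rad/s.
f_n = ω_n/(2π) = 18.69/6.283 = 2.974 Hz.

2.97 Hz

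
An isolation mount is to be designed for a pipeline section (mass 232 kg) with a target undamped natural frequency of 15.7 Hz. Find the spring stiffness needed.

ω_n = 2πf_n = 2π × 15.7 = 98.65 rad/s.
k = m·ω_n² = 232 × 98.65² = 232 × 9731 = 2258000 N/m.

2260000 N/m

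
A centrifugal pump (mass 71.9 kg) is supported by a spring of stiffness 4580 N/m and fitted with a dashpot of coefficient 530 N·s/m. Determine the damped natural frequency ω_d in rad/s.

7.08 rad/s

ω_n = √(k/m) = √(4580/71.9) = 7.981 rad/s.
Critical damping c_c = 2√(k·m) = 2√(4580 × 71.9) = 1148 N·s/m, so ζ = c/c_c = 530/1148 = 0.4618.
ω_d = ω_n√(1 − ζ²) = 7.981 × √(1 − 0.213) = 7.079 rad/s.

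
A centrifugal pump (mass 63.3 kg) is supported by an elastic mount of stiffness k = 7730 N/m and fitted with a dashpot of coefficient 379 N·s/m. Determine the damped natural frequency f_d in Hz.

ω_n = √(k/m) = √(7730/63.3) = 11.05 rad/s.
Critical damping c_c = 2√(k·m) = 2√(7730 × 63.3) = 1399 N·s/m, so ζ = c/c_c = 379/1399 = 0.2709.
ω_d = ω_n√(1 − ζ²) = 11.05 × √(1 − 0.0734) = 10.64 rad/s.
f_d = ω_d/(2π) = 1.693 Hz.

1.69 Hz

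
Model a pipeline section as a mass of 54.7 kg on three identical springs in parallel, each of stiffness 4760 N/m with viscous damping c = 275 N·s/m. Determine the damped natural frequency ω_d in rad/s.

Parallel springs add: k_eq = 3 × 4760 = 14280 N/m.
ω_n = √(k_eq/m) = √(14280/54.7) = 16.16 rad/s.
Critical damping c_c = 2√(k_eq·m) = 2√(14280 × 54.7) = 1768 N·s/m, so ζ = c/c_c = 275/1768 = 0.1556.
ω_d = ω_n√(1 − ζ²) = 16.16 × √(1 − 0.0242) = 15.96 rad/s.

16.0 rad/s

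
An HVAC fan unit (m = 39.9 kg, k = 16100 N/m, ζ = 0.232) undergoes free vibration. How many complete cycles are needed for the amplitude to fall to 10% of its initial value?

Logarithmic decrement δ = 2πζ/√(1 − ζ²) = 2π × 0.2320/√(1 − 0.0538) = 1.499.
x_n/x₀ = e^(−nδ) ≤ 0.1; take ln: n ≥ ln(1/0.1)/δ = 2.303/1.499 = 1.537.
So 2 complete cycles are required.

2 cycles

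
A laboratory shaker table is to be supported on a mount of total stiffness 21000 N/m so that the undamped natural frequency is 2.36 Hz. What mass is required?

95.5 kg

ω_n = 2πf_n = 2π × 2.36 = 14.83 rad/s.
m = k/ω_n² = 21000/14.83² = 21000/219.9 = 95.51 kg.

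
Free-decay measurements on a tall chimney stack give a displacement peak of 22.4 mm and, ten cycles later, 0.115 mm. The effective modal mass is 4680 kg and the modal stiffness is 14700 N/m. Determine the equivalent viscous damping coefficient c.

Logarithmic decrement δ = (1/n)·ln(x₀/x_n) = (1/10)·ln(22.4/0.115) = (1/10)·ln(194.8) = 0.5272.
ζ = δ/√(4π² + δ²) = 0.5272/√(39.48 + 0.278) = 0.5272/6.305 = 0.08361.
c = ζ · 2√(km) = 0.08361 × 2√(14700 × 4680) = 0.08361 × 16590 = 1387 N·s/m.

1390 N·s/m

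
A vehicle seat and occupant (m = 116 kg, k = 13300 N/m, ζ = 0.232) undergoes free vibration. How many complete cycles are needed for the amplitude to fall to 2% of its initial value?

3 cycles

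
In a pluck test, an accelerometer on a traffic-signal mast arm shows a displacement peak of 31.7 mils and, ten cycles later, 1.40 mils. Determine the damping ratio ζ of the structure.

0.0496

Logarithmic decrement δ = (1/n)·ln(x₀/x_n) = (1/10)·ln(31.7/1.40) = (1/10)·ln(22.64) = 0.3120.
ζ = δ/√(4π² + δ²) = 0.3120/√(39.48 + 0.0973) = 0.3120/6.291 = 0.04959.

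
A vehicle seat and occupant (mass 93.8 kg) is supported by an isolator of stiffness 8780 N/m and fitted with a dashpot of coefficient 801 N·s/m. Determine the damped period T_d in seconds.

0.724 s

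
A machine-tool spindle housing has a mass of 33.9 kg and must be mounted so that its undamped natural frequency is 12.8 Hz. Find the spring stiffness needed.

219000 N/m

ω_n = 2πf_n = 2π × 12.8 = 80.42 rad/s.
k = m·ω_n² = 33.9 × 80.42² = 33.9 × 6468 = 219300 N/m.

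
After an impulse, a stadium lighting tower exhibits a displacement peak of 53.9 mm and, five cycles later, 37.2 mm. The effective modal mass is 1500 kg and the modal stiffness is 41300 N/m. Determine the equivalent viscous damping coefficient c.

186 N·s/m

Logarithmic decrement δ = (1/n)·ln(x₀/x_n) = (1/5)·ln(53.9/37.2) = (1/5)·ln(1.449) = 0.07416.
ζ = δ/√(4π² + δ²) = 0.07416/√(39.48 + 0.00550) = 0.07416/6.284 = 0.01180.
c = ζ · 2√(km) = 0.01180 × 2√(41300 × 1500) = 0.01180 × 15740 = 185.8 N·s/m.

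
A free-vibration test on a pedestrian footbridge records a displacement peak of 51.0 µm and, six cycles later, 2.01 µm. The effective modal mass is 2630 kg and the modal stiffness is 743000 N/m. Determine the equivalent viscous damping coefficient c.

7560 N·s/m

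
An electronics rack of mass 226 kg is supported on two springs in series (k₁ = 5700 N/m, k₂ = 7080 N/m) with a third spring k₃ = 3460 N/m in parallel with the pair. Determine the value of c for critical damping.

2450 N·s/m

Series pair: k_s = k₁k₂/(k₁+k₂) = (5700)(7080)/(5700 + 7080) = 3158 N/m. In parallel with k₃: k_eq = 3158 + 3460 = 6618 N/m.
c_c = 2√(k_eq·m) = 2√(6618 × 226) = 2 × 1223 = 2446 N·s/m.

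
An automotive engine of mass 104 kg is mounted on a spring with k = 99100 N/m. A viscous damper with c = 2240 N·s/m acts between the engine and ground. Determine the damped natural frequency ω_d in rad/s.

28.9 rad/s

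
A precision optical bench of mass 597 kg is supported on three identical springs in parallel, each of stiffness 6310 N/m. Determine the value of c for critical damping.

Parallel springs add: k_eq = 3 × 6310 = 18930 N/m.
c_c = 2√(k_eq·m) = 2√(18930 × 597) = 2 × 3362 = 6723 N·s/m.

6720 N·s/m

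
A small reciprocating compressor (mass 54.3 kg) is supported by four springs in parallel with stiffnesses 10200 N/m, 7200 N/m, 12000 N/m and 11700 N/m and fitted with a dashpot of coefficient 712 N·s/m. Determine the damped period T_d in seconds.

0.235 s

Parallel springs add: k_eq = 10200 + 7200 + 12000 + 11700 = 41100 N/m.
ω_n = √(k_eq/m) = √(41100/54.3) = 27.51 rad/s.
Critical damping c_c = 2√(k_eq·m) = 2√(41100 × 54.3) = 2988 N·s/m, so ζ = c/c_c = 712/2988 = 0.2383.
ω_d = ω_n√(1 − ζ²) = 27.51 × √(1 − 0.0568) = 26.72 rad/s.
T_d = 2π/ω_d = 0.2352 s.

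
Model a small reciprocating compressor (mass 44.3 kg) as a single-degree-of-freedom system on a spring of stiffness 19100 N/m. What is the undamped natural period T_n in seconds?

ω_n = √(k/m) = √(19100/44.3) = √431.2 = 20.76 rad/s.
T_n = 2π/ω_n = 6.283/20.76 = 0.3026 s.

0.303 s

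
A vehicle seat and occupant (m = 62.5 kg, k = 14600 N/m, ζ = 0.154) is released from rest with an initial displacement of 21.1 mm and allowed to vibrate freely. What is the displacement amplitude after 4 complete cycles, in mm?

Logarithmic decrement δ = 2πζ/√(1 − ζ²) = 2π × 0.1540/√(1 − 0.0237) = 0.9793.
After n cycles, x_n/x₀ = e^(−nδ), so x_4 = 21.1 × e^(−4 × 0.9793) = 21.1 × 0.01990 = 0.4198 mm.

0.420 mm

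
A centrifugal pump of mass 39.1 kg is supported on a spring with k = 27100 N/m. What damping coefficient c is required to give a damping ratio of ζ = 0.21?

c_c = 2√(k·m) = 2√(27100 × 39.1) = 2059 N·s/m.
c = ζ·c_c = 0.21 × 2059 = 432.3 N·s/m.

432 N·s/m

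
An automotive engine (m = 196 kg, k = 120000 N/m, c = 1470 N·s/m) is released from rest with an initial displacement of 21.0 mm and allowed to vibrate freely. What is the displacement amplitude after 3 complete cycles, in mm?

1.17 mm

ζ = c/(2√(km)) = 1470/(2√(120000 × 196)) = 1470/9699 = 0.1516.
Logarithmic decrement δ = 2πζ/√(1 − ζ²) = 2π × 0.1516/√(1 − 0.0230) = 0.9634.
After n cycles, x_n/x₀ = e^(−nδ), so x_3 = 21.0 × e^(−3 × 0.9634) = 21.0 × 0.05557 = 1.167 mm.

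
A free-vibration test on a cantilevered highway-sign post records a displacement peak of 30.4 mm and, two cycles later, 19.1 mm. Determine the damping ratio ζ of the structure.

0.0370

Logarithmic decrement δ = (1/n)·ln(x₀/x_n) = (1/2)·ln(30.4/19.1) = (1/2)·ln(1.592) = 0.2324.
ζ = δ/√(4π² + δ²) = 0.2324/√(39.48 + 0.0540) = 0.2324/6.287 = 0.03696.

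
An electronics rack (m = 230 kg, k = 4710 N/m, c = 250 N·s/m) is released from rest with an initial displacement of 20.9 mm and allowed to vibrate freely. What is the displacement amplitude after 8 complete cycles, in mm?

0.0478 mm

ζ = c/(2√(km)) = 250/(2√(4710 × 230)) = 250/2082 = 0.1201.
Logarithmic decrement δ = 2πζ/√(1 − ζ²) = 2π × 0.1201/√(1 − 0.0144) = 0.7601.
After n cycles, x_n/x₀ = e^(−nδ), so x_8 = 20.9 × e^(−8 × 0.7601) = 20.9 × 0.002286 = 0.04778 mm.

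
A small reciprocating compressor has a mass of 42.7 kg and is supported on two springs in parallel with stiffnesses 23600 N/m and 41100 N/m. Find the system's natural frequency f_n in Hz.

Parallel springs add: k_eq = 23600 + 41100 = 64700 N/m.
ω_n = √(k_eq/m) = √(64700/42.7) = √1515 = 38.93 rad/s.
f_n = ω_n/(2π) = 38.93/6.283 = 6.195 Hz.

6.20 Hz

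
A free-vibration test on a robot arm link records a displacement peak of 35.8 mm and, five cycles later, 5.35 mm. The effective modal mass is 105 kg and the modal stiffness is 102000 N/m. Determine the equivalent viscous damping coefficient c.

Logarithmic decrement δ = (1/n)·ln(x₀/x_n) = (1/5)·ln(35.8/5.35) = (1/5)·ln(6.692) = 0.3802.
ζ = δ/√(4π² + δ²) = 0.3802/√(39.48 + 0.145) = 0.3802/6.295 = 0.06040.
c = ζ · 2√(km) = 0.06040 × 2√(102000 × 105) = 0.06040 × 6545 = 395.3 N·s/m.

395 N·s/m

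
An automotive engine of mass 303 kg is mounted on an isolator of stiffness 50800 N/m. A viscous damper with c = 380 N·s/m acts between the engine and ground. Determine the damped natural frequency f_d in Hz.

2.06 Hz

ω_n = √(k/m) = √(50800/303) = 12.95 rad/s.
Critical damping c_c = 2√(k·m) = 2√(50800 × 303) = 7847 N·s/m, so ζ = c/c_c = 380/7847 = 0.04843.
ω_d = ω_n√(1 − ζ²) = 12.95 × √(1 − 0.00235) = 12.93 rad/s.
f_d = ω_d/(2π) = 2.058 Hz.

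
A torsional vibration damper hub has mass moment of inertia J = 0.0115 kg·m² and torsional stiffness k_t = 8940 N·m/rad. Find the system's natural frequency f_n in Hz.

140 Hz

ω_n = √(k_t/J) = √(8940/0.0115) = √777400 = 881.7 rad/s.
f_n = ω_n/(2π) = 881.7/6.283 = 140.3 Hz.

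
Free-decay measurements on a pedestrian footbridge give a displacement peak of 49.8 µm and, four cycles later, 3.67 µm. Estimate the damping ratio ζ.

0.103

Logarithmic decrement δ = (1/n)·ln(x₀/x_n) = (1/4)·ln(49.8/3.67) = (1/4)·ln(13.57) = 0.6520.
ζ = δ/√(4π² + δ²) = 0.6520/√(39.48 + 0.425) = 0.6520/6.317 = 0.1032.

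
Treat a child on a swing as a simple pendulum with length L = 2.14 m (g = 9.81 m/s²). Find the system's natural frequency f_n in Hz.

0.341 Hz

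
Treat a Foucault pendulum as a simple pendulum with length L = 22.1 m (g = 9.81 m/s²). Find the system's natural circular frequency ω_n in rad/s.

0.666 rad/s

For a simple pendulum ω_n = √(g/L) = √(9.81/22.1) = √0.4439 = 0.6663 rad/s.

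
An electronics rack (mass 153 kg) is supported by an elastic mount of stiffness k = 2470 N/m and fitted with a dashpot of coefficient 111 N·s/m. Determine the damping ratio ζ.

ω_n = √(k/m) = √(2470/153) = 4.018 rad/s.
Critical damping c_c = 2√(k·m) = 2√(2470 × 153) = 1229 N·s/m, so ζ = c/c_c = 111/1229 = 0.09028.

0.0903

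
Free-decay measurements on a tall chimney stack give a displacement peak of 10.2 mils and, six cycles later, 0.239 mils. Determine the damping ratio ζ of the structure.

0.0991

Logarithmic decrement δ = (1/n)·ln(x₀/x_n) = (1/6)·ln(10.2/0.239) = (1/6)·ln(42.68) = 0.6256.
ζ = δ/√(4π² + δ²) = 0.6256/√(39.48 + 0.391) = 0.6256/6.314 = 0.09908.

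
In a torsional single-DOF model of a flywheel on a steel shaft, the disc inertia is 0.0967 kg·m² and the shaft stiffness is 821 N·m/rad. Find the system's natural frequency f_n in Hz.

14.7 Hz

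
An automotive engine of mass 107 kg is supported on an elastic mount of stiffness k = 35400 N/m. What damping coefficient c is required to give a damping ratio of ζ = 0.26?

1010 N·s/m

c_c = 2√(k·m) = 2√(35400 × 107) = 3892 N·s/m.
c = ζ·c_c = 0.26 × 3892 = 1012 N·s/m.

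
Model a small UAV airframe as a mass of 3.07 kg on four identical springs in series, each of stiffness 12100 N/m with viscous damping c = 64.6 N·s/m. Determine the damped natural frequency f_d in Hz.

4.71 Hz

Series springs: 1/k_eq = 4/12100, so k_eq = 12100/4 = 3025 N/m.
ω_n = √(k_eq/m) = √(3025/3.07) = 31.39 rad/s.
Critical damping c_c = 2√(k_eq·m) = 2√(3025 × 3.07) = 192.7 N·s/m, so ζ = c/c_c = 64.6/192.7 = 0.3352.
ω_d = ω_n√(1 − ζ²) = 31.39 × √(1 − 0.112) = 29.57 rad/s.
f_d = ω_d/(2π) = 4.707 Hz.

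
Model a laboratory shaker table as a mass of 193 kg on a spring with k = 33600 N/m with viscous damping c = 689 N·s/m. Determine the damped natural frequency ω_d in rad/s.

13.1 rad/s

ω_n = √(k/m) = √(33600/193) = 13.19 rad/s.
Critical damping c_c = 2√(k·m) = 2√(33600 × 193) = 5093 N·s/m, so ζ = c/c_c = 689/5093 = 0.1353.
ω_d = ω_n√(1 − ζ²) = 13.19 × √(1 − 0.0183) = 13.07 rad/s.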